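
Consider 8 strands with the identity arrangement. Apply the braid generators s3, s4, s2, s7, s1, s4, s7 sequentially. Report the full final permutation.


Starting with identity [1, 2, 3, 4, 5, 6, 7, 8].
Apply generators in sequence:
  After s3: [1, 2, 4, 3, 5, 6, 7, 8]
  After s4: [1, 2, 4, 5, 3, 6, 7, 8]
  After s2: [1, 4, 2, 5, 3, 6, 7, 8]
  After s7: [1, 4, 2, 5, 3, 6, 8, 7]
  After s1: [4, 1, 2, 5, 3, 6, 8, 7]
  After s4: [4, 1, 2, 3, 5, 6, 8, 7]
  After s7: [4, 1, 2, 3, 5, 6, 7, 8]
Final permutation: [4, 1, 2, 3, 5, 6, 7, 8]

[4, 1, 2, 3, 5, 6, 7, 8]


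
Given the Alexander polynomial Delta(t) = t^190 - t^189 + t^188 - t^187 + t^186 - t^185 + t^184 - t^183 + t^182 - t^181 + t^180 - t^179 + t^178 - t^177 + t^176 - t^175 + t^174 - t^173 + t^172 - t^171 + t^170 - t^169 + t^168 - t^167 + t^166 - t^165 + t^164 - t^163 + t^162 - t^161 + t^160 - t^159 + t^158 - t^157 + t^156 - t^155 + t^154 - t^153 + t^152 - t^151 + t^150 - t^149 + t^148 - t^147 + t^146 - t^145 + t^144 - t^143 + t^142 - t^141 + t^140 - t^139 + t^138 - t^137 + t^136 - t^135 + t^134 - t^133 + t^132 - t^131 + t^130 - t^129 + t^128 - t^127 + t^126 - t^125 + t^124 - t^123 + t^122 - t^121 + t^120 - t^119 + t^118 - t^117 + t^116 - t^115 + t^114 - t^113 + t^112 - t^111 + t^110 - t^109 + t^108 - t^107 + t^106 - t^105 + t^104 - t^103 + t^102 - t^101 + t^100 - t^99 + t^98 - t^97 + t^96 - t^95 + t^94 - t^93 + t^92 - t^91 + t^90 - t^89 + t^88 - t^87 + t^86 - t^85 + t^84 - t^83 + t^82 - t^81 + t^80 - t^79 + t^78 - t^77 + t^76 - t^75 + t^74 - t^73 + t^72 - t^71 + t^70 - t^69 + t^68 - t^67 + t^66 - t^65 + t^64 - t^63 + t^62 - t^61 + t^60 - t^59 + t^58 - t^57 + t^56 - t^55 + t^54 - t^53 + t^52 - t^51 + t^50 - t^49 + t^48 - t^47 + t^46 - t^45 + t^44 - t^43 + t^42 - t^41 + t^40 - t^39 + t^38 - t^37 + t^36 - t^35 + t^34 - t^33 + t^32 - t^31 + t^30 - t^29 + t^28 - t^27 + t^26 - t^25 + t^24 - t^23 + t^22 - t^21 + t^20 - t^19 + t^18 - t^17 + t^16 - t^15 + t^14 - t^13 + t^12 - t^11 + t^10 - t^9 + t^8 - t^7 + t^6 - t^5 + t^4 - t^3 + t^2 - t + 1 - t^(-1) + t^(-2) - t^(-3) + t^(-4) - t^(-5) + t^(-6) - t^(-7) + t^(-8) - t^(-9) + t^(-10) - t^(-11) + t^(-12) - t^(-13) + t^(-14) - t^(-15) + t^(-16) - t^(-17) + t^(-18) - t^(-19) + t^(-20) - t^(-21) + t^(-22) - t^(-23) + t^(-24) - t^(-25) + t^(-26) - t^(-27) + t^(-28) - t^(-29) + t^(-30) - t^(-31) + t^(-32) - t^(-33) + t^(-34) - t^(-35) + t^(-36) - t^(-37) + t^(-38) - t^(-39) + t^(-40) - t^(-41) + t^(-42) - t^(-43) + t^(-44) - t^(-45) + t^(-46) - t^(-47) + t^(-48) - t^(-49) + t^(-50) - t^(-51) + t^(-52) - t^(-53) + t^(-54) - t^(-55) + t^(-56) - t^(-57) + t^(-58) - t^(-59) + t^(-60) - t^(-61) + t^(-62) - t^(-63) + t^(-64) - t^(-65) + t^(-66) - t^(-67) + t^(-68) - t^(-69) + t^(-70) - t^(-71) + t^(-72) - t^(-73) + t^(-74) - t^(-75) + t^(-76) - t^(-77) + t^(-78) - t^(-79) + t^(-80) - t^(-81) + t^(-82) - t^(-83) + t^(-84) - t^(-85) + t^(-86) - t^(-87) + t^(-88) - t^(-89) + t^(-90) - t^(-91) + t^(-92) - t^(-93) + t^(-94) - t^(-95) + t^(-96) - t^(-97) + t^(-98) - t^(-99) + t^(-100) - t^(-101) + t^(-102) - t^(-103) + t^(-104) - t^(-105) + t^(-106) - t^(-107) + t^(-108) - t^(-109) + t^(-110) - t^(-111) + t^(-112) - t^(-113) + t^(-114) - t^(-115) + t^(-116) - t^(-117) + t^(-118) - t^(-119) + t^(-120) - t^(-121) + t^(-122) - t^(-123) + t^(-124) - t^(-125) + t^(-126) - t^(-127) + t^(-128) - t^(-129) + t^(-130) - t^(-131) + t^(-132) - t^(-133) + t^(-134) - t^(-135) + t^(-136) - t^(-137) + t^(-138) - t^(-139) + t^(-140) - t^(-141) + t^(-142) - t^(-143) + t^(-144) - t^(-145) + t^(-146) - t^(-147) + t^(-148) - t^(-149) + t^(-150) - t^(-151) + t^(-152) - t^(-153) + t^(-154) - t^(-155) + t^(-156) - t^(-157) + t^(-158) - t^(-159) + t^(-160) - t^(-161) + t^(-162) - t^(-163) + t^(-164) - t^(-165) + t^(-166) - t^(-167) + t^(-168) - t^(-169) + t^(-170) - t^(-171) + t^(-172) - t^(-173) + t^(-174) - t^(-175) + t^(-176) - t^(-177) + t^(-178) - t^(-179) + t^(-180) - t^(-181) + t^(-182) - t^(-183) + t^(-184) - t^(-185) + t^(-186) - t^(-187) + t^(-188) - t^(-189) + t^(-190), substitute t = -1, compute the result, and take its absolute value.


Step 1: The polynomial has 381 terms with alternating signs, exponents from 190 down to -190.
Step 2: Substitute t = -1. The i-th term has coefficient (-1)^i and exponent (m-i),
  so its value is (-1)^i * (-1)^(m-i) = (-1)^m = 1 for every i.
Step 3: All 381 terms equal 1, so Delta(-1) = 381 * (1) = 381
Step 4: |Delta(-1)| = 381

381


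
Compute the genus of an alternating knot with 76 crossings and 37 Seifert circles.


For alternating knots, g = (c - s + 1)/2.
= (76 - 37 + 1)/2
= 40/2 = 20

20


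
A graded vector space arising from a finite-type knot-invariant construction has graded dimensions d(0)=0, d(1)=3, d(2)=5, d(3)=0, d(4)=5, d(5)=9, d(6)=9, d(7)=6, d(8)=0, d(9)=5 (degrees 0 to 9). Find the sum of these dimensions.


Total dimension = d(0) + d(1) + ... + d(9)
= 0 + 3 + 5 + 0 + 5 + 9 + 9 + 6 + 0 + 5
= 42

42


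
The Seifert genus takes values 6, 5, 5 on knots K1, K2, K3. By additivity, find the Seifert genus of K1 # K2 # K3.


The Seifert genus is additive under connected sum.
Seifert genus(K1 # K2 # K3) = (6) + (5) + (5)
= 16

16


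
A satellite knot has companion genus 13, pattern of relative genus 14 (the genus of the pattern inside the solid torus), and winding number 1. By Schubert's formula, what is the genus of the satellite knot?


Schubert: g(satellite) = g_rel(pattern) + |winding| * g(companion),
where g_rel(pattern) is the genus of the pattern relative to the solid torus.
= 14 + 1 * 13
= 14 + 13 = 27

27


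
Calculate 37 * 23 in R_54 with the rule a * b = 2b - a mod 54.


37 * 23 = 2*23 - 37 mod 54
= 46 - 37 mod 54
= 9 mod 54 = 9

9


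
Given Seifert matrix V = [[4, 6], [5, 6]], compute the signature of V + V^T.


Step 1: V + V^T = [[8, 11], [11, 12]]
Step 2: trace = 20, det = -25
Step 3: Discriminant = 20^2 - 4*(-25) = 500
Step 4: Eigenvalues: 21.1803, -1.18034
Step 5: Signature = (# positive eigenvalues) - (# negative eigenvalues) = 0

0


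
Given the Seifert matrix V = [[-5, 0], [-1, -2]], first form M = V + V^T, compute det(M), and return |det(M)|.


Step 1: Form V + V^T where V = [[-5, 0], [-1, -2]]
  V^T = [[-5, -1], [0, -2]]
  V + V^T = [[-10, -1], [-1, -4]]
Step 2: det(V + V^T) = (-10)*(-4) - (-1)*(-1)
  = 40 - 1 = 39
Step 3: Knot determinant = |det(V + V^T)| = |39| = 39

39


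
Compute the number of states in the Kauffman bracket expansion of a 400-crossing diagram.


Each crossing contributes 2 choices (A-smoothing or B-smoothing).
Total states = 2^400 = 2582249878086908589655919172003011874329705792829223512830659356540647622016841194629645353280137831435903171972747493376

2582249878086908589655919172003011874329705792829223512830659356540647622016841194629645353280137831435903171972747493376


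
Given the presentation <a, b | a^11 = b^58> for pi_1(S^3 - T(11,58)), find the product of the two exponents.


The relation is a^11 = b^58.
Product of exponents = 11 * 58
= 638

638


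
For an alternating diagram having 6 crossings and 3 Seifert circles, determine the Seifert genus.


For alternating knots, g = (c - s + 1)/2.
= (6 - 3 + 1)/2
= 4/2 = 2

2


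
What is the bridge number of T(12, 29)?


The bridge number of T(p,q) is min(p,q).
min(12, 29) = 12

12


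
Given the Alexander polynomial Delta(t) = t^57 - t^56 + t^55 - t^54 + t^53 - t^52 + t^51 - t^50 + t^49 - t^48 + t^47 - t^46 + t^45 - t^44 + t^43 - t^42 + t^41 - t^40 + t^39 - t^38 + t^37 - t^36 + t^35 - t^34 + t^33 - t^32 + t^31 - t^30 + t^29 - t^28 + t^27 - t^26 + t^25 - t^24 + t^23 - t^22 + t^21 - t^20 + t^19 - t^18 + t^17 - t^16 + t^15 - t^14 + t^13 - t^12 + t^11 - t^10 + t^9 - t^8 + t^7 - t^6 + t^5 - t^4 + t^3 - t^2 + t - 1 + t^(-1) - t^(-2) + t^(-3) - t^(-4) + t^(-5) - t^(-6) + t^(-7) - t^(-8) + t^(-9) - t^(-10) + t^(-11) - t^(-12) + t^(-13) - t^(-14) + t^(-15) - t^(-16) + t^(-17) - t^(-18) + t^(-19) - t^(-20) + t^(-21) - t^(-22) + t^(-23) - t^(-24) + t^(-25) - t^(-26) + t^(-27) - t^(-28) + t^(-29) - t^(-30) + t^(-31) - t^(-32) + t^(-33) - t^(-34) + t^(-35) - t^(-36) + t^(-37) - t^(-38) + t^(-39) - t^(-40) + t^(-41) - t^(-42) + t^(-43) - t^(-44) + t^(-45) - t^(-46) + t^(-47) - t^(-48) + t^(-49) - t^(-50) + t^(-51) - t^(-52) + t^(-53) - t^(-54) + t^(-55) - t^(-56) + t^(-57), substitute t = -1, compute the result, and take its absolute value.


Step 1: The polynomial has 115 terms with alternating signs, exponents from 57 down to -57.
Step 2: Substitute t = -1. The i-th term has coefficient (-1)^i and exponent (m-i),
  so its value is (-1)^i * (-1)^(m-i) = (-1)^m = -1 for every i.
Step 3: All 115 terms equal -1, so Delta(-1) = 115 * (-1) = -115
Step 4: |Delta(-1)| = 115

115


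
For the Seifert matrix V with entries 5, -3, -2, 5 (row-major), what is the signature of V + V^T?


Step 1: V + V^T = [[10, -5], [-5, 10]]
Step 2: trace = 20, det = 75
Step 3: Discriminant = 20^2 - 4*75 = 100
Step 4: Eigenvalues: 15, 5
Step 5: Signature = (# positive eigenvalues) - (# negative eigenvalues) = 2

2


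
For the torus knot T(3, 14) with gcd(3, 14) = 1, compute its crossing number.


For a torus knot T(p, q) with gcd(p,q)=1,
the crossing number is min(p*(q-1), q*(p-1)).
p*(q-1) = 3*13 = 39
q*(p-1) = 14*2 = 28
min(39, 28) = 28

28


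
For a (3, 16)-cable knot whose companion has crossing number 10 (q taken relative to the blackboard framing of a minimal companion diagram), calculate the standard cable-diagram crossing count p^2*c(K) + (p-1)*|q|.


Step 1: Each of the c(K) crossings of the companion diagram becomes p*p = p^2 crossings among the p parallel strands, and each of the |q| twists s_1 s_2 ... s_(p-1) adds (p-1) crossings.
  Crossings = p^2 * c(K) + (p-1)*|q|
Step 2: = 3^2 * 10 + (3-1)*16
Step 3: = 9*10 + 2*16
Step 4: = 90 + 32 = 122

122


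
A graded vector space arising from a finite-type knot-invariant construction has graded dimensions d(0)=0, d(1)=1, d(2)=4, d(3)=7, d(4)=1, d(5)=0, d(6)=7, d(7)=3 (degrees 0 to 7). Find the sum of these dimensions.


Total dimension = d(0) + d(1) + ... + d(7)
= 0 + 1 + 4 + 7 + 1 + 0 + 7 + 3
= 23

23


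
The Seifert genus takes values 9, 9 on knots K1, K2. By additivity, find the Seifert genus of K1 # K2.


The Seifert genus is additive under connected sum.
Seifert genus(K1 # K2) = (9) + (9)
= 18

18


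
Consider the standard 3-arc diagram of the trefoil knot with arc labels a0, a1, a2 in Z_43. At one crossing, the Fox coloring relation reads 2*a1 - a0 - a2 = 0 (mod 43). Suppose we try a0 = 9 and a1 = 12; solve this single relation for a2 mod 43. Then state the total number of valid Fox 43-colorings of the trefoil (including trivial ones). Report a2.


Step 1: Apply the given crossing relation 2*a1 - a0 - a2 = 0 (mod 43).
  a2 = 2*a1 - a0 mod 43
  a2 = 2*12 - 9 mod 43
  a2 = 24 - 9 mod 43
  a2 = 15 mod 43 = 15
Step 2: The trefoil has determinant 3.
  Number of Fox p-colorings (p prime) is p^2 if p = 3, else p.
  Since 43 does not divide 3, only trivial (constant) colorings exist.
  (So the trial a0 = 9, a1 = 12 with a0 != a1 does NOT extend to a valid coloring of the whole trefoil: the other two crossing relations require 3*(a1 - a0) = 0 (mod 43), which fails.)
  Total colorings = 43
Step 3: a2 = 15, total Fox 43-colorings = 43

15


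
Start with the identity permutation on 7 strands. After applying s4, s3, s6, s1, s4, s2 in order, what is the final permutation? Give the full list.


Starting with identity [1, 2, 3, 4, 5, 6, 7].
Apply generators in sequence:
  After s4: [1, 2, 3, 5, 4, 6, 7]
  After s3: [1, 2, 5, 3, 4, 6, 7]
  After s6: [1, 2, 5, 3, 4, 7, 6]
  After s1: [2, 1, 5, 3, 4, 7, 6]
  After s4: [2, 1, 5, 4, 3, 7, 6]
  After s2: [2, 5, 1, 4, 3, 7, 6]
Final permutation: [2, 5, 1, 4, 3, 7, 6]

[2, 5, 1, 4, 3, 7, 6]


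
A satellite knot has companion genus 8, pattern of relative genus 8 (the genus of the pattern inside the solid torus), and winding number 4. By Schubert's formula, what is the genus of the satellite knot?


Schubert: g(satellite) = g_rel(pattern) + |winding| * g(companion),
where g_rel(pattern) is the genus of the pattern relative to the solid torus.
= 8 + 4 * 8
= 8 + 32 = 40

40


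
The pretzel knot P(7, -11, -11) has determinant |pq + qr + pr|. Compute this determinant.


Step 1: Compute pq + qr + pr.
pq = 7*(-11) = -77
qr = (-11)*(-11) = 121
pr = 7*(-11) = -77
pq + qr + pr = -77 + 121 + (-77) = -33
Step 2: Take absolute value.
det(P(7,-11,-11)) = |-33| = 33

33


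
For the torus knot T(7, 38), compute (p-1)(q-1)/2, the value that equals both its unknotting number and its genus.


For a torus knot T(p,q), both the unknotting number and genus equal (p-1)(q-1)/2.
= (7-1)(38-1)/2
= 6*37/2
= 222/2 = 111

111


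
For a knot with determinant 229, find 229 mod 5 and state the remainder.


Step 1: A knot is p-colorable if and only if p divides its determinant.
Step 2: Compute 229 mod 5.
229 = 45 * 5 + 4
Step 3: 229 mod 5 = 4
Step 4: The knot is 5-colorable: no

4


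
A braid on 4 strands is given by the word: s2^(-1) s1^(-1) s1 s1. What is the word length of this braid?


The word length counts the number of generators (including inverses).
Listing each generator: s2^(-1), s1^(-1), s1, s1
There are 4 generators in this braid word.

4


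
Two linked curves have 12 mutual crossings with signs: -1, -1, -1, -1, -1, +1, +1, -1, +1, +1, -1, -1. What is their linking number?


Step 1: Count positive crossings: 4
Step 2: Count negative crossings: 8
Step 3: Sum of signs = 4 - 8 = -4
Step 4: Linking number = sum/2 = -4/2 = -2

-2


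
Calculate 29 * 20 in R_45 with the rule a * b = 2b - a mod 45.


29 * 20 = 2*20 - 29 mod 45
= 40 - 29 mod 45
= 11 mod 45 = 11

11


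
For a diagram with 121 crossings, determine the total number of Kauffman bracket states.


Each crossing contributes 2 choices (A-smoothing or B-smoothing).
Total states = 2^121 = 2658455991569831745807614120560689152

2658455991569831745807614120560689152


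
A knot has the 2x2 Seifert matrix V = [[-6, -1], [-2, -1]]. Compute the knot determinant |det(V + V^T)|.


Step 1: Form V + V^T where V = [[-6, -1], [-2, -1]]
  V^T = [[-6, -2], [-1, -1]]
  V + V^T = [[-12, -3], [-3, -2]]
Step 2: det(V + V^T) = (-12)*(-2) - (-3)*(-3)
  = 24 - 9 = 15
Step 3: Knot determinant = |det(V + V^T)| = |15| = 15

15


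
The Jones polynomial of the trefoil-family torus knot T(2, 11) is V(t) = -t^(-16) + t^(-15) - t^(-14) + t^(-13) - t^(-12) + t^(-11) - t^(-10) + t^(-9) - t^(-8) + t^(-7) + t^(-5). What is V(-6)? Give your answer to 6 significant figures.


Substituting t = -6 into V(t) = -t^(-16) + t^(-15) - t^(-14) + t^(-13) - t^(-12) + t^(-11) - t^(-10) + t^(-9) - t^(-8) + t^(-7) + t^(-5):
  (-)t^(-16) = -3.5447e-13
  (+)t^(-15) = -2.12682e-12
  (-)t^(-14) = -1.27609e-11
  (+)t^(-13) = -7.65656e-11
  (-)t^(-12) = -4.59394e-10
  (+)t^(-11) = -2.75636e-09
  (-)t^(-10) = -1.65382e-08
  (+)t^(-9) = -9.9229e-08
  (-)t^(-8) = -5.95374e-07
  (+)t^(-7) = -3.57225e-06
  (+)t^(-5) = -0.000128601
Sum = (-3.5447e-13) + (-2.12682e-12) + (-1.27609e-11) + (-7.65656e-11) + (-4.59394e-10) + (-2.75636e-09) + (-1.65382e-08) + (-9.9229e-08) + (-5.95374e-07) + (-3.57225e-06) + (-0.000128601)
= -0.0001328875171
Rounded to 6 significant figures: -0.000132888

-0.000132888


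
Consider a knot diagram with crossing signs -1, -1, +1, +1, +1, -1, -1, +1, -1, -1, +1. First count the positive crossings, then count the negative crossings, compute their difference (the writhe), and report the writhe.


Step 1: Count positive crossings (+1).
Positive crossings: 5
Step 2: Count negative crossings (-1).
Negative crossings: 6
Step 3: Writhe = (positive) - (negative)
w = 5 - 6 = -1
Step 4: |w| = 1, and w is negative

-1


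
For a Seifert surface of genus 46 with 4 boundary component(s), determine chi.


chi = 2 - 2g - b
= 2 - 2*46 - 4
= 2 - 92 - 4 = -94

-94


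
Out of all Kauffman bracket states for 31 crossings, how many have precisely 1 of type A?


We choose which 1 of 31 crossings get A-smoothings.
C(31, 1) = 31! / (1! * 30!)
= 31

31


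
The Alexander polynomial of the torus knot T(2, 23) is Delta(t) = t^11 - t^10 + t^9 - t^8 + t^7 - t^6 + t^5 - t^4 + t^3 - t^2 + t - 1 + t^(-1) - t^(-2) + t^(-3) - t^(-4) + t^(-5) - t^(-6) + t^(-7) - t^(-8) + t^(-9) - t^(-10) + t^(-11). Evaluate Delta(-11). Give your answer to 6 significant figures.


Substituting t = -11 into Delta(t) = t^11 - t^10 + t^9 - t^8 + t^7 - t^6 + t^5 - t^4 + t^3 - t^2 + t - 1 + t^(-1) - t^(-2) + t^(-3) - t^(-4) + t^(-5) - t^(-6) + t^(-7) - t^(-8) + t^(-9) - t^(-10) + t^(-11):
Term values: (-285311670611) + (-25937424601) + (-2357947691) + (-214358881) + (-19487171) + (-1771561) + (-161051) + (-14641) + (-1331) + (-121) + (-11) + (-1) + (-0.0909091) + (-0.00826446) + (-0.000751315) + (-6.83013e-05) + (-6.20921e-06) + (-5.64474e-07) + (-5.13158e-08) + (-4.66507e-09) + (-4.24098e-10) + (-3.85543e-11) + (-3.50494e-12)
Sum = -3.138428377e+11
Rounded to 6 significant figures: -3.13843e+11

-3.13843e+11


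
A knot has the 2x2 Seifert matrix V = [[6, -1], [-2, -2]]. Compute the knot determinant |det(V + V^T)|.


Step 1: Form V + V^T where V = [[6, -1], [-2, -2]]
  V^T = [[6, -2], [-1, -2]]
  V + V^T = [[12, -3], [-3, -4]]
Step 2: det(V + V^T) = 12*(-4) - (-3)*(-3)
  = -48 - 9 = -57
Step 3: Knot determinant = |det(V + V^T)| = |-57| = 57

57


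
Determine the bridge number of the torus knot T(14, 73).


The bridge number of T(p,q) is min(p,q).
min(14, 73) = 14

14


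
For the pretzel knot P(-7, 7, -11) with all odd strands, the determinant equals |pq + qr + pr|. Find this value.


Step 1: Compute pq + qr + pr.
pq = (-7)*7 = -49
qr = 7*(-11) = -77
pr = (-7)*(-11) = 77
pq + qr + pr = -49 + (-77) + 77 = -49
Step 2: Take absolute value.
det(P(-7,7,-11)) = |-49| = 49

49


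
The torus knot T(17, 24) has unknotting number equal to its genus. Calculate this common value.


For a torus knot T(p,q), both the unknotting number and genus equal (p-1)(q-1)/2.
= (17-1)(24-1)/2
= 16*23/2
= 368/2 = 184

184


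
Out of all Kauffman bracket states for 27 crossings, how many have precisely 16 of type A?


We choose which 16 of 27 crossings get A-smoothings.
C(27, 16) = 27! / (16! * 11!)
= 13037895

13037895


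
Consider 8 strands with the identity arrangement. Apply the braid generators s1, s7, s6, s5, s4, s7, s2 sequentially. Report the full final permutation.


Starting with identity [1, 2, 3, 4, 5, 6, 7, 8].
Apply generators in sequence:
  After s1: [2, 1, 3, 4, 5, 6, 7, 8]
  After s7: [2, 1, 3, 4, 5, 6, 8, 7]
  After s6: [2, 1, 3, 4, 5, 8, 6, 7]
  After s5: [2, 1, 3, 4, 8, 5, 6, 7]
  After s4: [2, 1, 3, 8, 4, 5, 6, 7]
  After s7: [2, 1, 3, 8, 4, 5, 7, 6]
  After s2: [2, 3, 1, 8, 4, 5, 7, 6]
Final permutation: [2, 3, 1, 8, 4, 5, 7, 6]

[2, 3, 1, 8, 4, 5, 7, 6]


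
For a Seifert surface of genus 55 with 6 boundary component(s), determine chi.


chi = 2 - 2g - b
= 2 - 2*55 - 6
= 2 - 110 - 6 = -114

-114


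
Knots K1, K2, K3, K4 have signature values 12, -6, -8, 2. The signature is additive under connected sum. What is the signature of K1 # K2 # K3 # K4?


The signature is additive under connected sum.
signature(K1 # K2 # K3 # K4) = (12) + (-6) + (-8) + (2)
= 0

0


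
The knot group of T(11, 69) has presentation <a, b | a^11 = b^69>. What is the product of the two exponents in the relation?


The relation is a^11 = b^69.
Product of exponents = 11 * 69
= 759

759


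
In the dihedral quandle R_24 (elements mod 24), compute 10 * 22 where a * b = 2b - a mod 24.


10 * 22 = 2*22 - 10 mod 24
= 44 - 10 mod 24
= 34 mod 24 = 10

10


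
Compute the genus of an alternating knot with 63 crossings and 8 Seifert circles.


For alternating knots, g = (c - s + 1)/2.
= (63 - 8 + 1)/2
= 56/2 = 28

28


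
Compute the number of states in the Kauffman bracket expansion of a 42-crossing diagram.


Each crossing contributes 2 choices (A-smoothing or B-smoothing).
Total states = 2^42 = 4398046511104

4398046511104


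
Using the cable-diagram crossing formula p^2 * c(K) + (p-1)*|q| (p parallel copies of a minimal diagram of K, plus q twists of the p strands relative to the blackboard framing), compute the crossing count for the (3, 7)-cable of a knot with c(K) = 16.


Step 1: Each of the c(K) crossings of the companion diagram becomes p*p = p^2 crossings among the p parallel strands, and each of the |q| twists s_1 s_2 ... s_(p-1) adds (p-1) crossings.
  Crossings = p^2 * c(K) + (p-1)*|q|
Step 2: = 3^2 * 16 + (3-1)*7
Step 3: = 9*16 + 2*7
Step 4: = 144 + 14 = 158

158


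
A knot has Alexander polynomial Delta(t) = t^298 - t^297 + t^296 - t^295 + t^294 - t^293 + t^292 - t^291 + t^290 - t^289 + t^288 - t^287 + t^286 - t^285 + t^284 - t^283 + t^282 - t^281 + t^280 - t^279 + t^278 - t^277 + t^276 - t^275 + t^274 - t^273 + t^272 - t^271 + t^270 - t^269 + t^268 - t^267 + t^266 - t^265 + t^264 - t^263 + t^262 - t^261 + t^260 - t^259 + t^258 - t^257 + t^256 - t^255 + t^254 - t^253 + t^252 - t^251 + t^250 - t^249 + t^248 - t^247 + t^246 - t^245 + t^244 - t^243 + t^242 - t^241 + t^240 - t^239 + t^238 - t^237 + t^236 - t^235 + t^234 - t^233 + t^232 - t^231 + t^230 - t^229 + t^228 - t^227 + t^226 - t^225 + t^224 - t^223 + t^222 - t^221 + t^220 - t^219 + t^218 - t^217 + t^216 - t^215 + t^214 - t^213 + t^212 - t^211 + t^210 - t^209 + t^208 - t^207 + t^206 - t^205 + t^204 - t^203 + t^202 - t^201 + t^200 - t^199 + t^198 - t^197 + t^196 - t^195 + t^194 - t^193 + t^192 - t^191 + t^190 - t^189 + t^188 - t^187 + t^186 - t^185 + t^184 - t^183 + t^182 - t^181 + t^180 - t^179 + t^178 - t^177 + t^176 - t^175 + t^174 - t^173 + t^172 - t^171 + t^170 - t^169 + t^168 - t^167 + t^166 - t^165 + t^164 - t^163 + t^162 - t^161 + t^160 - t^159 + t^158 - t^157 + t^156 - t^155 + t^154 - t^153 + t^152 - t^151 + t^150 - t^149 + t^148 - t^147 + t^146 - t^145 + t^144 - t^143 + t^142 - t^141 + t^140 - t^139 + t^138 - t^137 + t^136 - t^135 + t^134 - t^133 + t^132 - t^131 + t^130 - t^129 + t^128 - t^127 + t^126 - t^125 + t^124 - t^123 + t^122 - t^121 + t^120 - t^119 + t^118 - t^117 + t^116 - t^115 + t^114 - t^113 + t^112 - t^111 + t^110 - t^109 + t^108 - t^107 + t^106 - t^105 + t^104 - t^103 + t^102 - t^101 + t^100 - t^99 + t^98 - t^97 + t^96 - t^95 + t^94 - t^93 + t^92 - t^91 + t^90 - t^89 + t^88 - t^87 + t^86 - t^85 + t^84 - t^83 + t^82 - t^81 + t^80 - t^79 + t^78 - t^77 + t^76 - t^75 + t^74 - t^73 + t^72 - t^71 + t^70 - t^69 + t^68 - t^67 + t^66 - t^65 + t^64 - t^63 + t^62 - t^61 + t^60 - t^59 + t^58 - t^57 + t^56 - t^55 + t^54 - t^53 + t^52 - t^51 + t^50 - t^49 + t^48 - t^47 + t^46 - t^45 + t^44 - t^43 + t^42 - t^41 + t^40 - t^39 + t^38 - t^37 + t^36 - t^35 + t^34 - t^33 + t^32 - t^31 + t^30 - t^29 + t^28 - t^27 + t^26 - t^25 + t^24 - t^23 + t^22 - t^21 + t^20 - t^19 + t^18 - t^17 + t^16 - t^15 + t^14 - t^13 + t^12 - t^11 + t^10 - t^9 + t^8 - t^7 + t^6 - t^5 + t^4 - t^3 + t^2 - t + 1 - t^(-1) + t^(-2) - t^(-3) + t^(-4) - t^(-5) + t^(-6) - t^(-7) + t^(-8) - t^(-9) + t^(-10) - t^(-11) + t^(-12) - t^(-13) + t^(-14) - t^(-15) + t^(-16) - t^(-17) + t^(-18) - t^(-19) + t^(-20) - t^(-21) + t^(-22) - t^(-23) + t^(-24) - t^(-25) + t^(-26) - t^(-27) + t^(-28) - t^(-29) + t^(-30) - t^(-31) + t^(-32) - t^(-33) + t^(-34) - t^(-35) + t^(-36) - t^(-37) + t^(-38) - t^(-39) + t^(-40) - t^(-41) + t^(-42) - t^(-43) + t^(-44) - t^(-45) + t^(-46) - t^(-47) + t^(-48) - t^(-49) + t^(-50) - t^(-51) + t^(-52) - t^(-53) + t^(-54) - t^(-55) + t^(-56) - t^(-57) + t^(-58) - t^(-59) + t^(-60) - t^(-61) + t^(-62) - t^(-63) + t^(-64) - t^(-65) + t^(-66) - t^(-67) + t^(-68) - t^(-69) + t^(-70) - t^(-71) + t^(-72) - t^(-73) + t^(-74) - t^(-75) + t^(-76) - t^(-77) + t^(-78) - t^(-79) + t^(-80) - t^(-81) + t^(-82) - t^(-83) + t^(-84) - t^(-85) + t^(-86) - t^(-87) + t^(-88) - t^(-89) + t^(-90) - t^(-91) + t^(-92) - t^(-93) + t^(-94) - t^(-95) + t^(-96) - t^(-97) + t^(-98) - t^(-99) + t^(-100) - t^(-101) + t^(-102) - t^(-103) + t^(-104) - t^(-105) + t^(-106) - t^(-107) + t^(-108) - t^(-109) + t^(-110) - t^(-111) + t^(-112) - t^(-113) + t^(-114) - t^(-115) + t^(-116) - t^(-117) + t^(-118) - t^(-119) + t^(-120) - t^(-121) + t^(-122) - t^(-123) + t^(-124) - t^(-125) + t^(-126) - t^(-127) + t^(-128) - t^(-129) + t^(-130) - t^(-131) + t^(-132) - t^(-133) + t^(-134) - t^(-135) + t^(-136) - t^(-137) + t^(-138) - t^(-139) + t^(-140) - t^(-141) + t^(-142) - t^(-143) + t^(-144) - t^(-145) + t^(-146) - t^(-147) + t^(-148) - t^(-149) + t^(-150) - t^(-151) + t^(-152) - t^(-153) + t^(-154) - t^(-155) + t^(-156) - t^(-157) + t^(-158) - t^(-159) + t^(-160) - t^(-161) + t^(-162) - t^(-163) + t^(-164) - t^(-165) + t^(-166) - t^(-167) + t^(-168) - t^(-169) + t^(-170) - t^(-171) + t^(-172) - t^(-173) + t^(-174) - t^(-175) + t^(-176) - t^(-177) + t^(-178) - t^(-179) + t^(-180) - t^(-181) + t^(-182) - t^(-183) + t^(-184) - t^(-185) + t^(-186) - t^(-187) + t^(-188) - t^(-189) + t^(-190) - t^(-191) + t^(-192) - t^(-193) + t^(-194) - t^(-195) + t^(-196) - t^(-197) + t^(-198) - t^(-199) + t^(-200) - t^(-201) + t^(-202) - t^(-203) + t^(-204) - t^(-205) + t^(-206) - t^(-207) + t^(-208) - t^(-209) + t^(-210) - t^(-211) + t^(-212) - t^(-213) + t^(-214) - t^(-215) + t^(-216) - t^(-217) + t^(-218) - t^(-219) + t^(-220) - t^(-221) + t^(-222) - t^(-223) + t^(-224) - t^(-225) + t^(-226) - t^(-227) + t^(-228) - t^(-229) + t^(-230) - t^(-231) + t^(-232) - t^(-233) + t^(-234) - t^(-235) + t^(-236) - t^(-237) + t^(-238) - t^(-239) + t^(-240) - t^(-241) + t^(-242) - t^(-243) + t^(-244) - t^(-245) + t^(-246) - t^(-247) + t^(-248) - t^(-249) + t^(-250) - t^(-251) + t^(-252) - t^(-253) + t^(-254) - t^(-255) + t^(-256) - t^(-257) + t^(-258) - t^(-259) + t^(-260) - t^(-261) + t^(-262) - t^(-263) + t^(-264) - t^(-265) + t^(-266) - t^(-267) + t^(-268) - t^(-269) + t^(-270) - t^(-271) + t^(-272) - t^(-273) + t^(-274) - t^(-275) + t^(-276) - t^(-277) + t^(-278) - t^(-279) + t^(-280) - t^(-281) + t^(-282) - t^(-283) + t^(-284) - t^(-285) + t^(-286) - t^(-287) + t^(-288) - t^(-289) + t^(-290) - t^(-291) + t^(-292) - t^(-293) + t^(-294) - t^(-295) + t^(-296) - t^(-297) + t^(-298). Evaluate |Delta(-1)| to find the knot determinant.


Step 1: The polynomial has 597 terms with alternating signs, exponents from 298 down to -298.
Step 2: Substitute t = -1. The i-th term has coefficient (-1)^i and exponent (m-i),
  so its value is (-1)^i * (-1)^(m-i) = (-1)^m = 1 for every i.
Step 3: All 597 terms equal 1, so Delta(-1) = 597 * (1) = 597
Step 4: |Delta(-1)| = 597

597


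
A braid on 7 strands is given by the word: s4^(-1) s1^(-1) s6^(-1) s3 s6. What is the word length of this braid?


The word length counts the number of generators (including inverses).
Listing each generator: s4^(-1), s1^(-1), s6^(-1), s3, s6
There are 5 generators in this braid word.

5


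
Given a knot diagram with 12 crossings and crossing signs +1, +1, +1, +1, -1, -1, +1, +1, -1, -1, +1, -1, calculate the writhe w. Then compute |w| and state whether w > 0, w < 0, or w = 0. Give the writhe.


Step 1: Count positive crossings (+1).
Positive crossings: 7
Step 2: Count negative crossings (-1).
Negative crossings: 5
Step 3: Writhe = (positive) - (negative)
w = 7 - 5 = 2
Step 4: |w| = 2, and w is positive

2


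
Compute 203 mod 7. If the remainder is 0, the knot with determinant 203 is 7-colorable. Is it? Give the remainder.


Step 1: A knot is p-colorable if and only if p divides its determinant.
Step 2: Compute 203 mod 7.
203 = 29 * 7 + 0
Step 3: 203 mod 7 = 0
Step 4: The knot is 7-colorable: yes

0


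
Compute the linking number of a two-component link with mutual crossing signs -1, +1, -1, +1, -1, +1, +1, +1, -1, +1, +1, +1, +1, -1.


Step 1: Count positive crossings: 9
Step 2: Count negative crossings: 5
Step 3: Sum of signs = 9 - 5 = 4
Step 4: Linking number = sum/2 = 4/2 = 2

2


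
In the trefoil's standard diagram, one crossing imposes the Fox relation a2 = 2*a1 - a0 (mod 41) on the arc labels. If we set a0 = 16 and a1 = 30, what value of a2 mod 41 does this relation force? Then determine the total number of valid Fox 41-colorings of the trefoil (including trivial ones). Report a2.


Step 1: Apply the given crossing relation 2*a1 - a0 - a2 = 0 (mod 41).
  a2 = 2*a1 - a0 mod 41
  a2 = 2*30 - 16 mod 41
  a2 = 60 - 16 mod 41
  a2 = 44 mod 41 = 3
Step 2: The trefoil has determinant 3.
  Number of Fox p-colorings (p prime) is p^2 if p = 3, else p.
  Since 41 does not divide 3, only trivial (constant) colorings exist.
  (So the trial a0 = 16, a1 = 30 with a0 != a1 does NOT extend to a valid coloring of the whole trefoil: the other two crossing relations require 3*(a1 - a0) = 0 (mod 41), which fails.)
  Total colorings = 41
Step 3: a2 = 3, total Fox 41-colorings = 41

3


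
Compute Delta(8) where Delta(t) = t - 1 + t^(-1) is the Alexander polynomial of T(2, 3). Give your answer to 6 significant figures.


Substituting t = 8 into Delta(t) = t - 1 + t^(-1):
Term values: (8) + (-1) + (0.125)
Sum = 7.125
Rounded to 6 significant figures: 7.125

7.125


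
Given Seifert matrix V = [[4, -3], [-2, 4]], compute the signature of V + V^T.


Step 1: V + V^T = [[8, -5], [-5, 8]]
Step 2: trace = 16, det = 39
Step 3: Discriminant = 16^2 - 4*39 = 100
Step 4: Eigenvalues: 13, 3
Step 5: Signature = (# positive eigenvalues) - (# negative eigenvalues) = 2

2


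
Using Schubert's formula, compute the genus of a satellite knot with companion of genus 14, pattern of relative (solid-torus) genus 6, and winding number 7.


Schubert: g(satellite) = g_rel(pattern) + |winding| * g(companion),
where g_rel(pattern) is the genus of the pattern relative to the solid torus.
= 6 + 7 * 14
= 6 + 98 = 104

104


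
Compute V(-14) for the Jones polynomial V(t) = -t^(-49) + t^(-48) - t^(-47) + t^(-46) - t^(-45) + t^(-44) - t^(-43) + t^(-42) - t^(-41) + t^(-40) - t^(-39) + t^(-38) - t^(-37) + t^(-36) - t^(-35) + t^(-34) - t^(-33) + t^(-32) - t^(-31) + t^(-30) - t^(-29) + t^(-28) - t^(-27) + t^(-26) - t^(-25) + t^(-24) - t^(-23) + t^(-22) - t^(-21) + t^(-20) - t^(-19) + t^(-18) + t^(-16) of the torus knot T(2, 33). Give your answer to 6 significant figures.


Substituting t = -14 into V(t) = -t^(-49) + t^(-48) - t^(-47) + t^(-46) - t^(-45) + t^(-44) - t^(-43) + t^(-42) - t^(-41) + t^(-40) - t^(-39) + t^(-38) - t^(-37) + t^(-36) - t^(-35) + t^(-34) - t^(-33) + t^(-32) - t^(-31) + t^(-30) - t^(-29) + t^(-28) - t^(-27) + t^(-26) - t^(-25) + t^(-24) - t^(-23) + t^(-22) - t^(-21) + t^(-20) - t^(-19) + t^(-18) + t^(-16):
  (-)t^(-49) = 6.91395e-57
  (+)t^(-48) = 9.67953e-56
  (-)t^(-47) = 1.35513e-54
  (+)t^(-46) = 1.89719e-53
  (-)t^(-45) = 2.65606e-52
  (+)t^(-44) = 3.71849e-51
  (-)t^(-43) = 5.20588e-50
  (+)t^(-42) = 7.28824e-49
  (-)t^(-41) = 1.02035e-47
  (+)t^(-40) = 1.42849e-46
  (-)t^(-39) = 1.99989e-45
  (+)t^(-38) = 2.79985e-44
  (-)t^(-37) = 3.91979e-43
  (+)t^(-36) = 5.4877e-42
  (-)t^(-35) = 7.68279e-41
  (+)t^(-34) = 1.07559e-39
  (-)t^(-33) = 1.50583e-38
  (+)t^(-32) = 2.10816e-37
  (-)t^(-31) = 2.95142e-36
  (+)t^(-30) = 4.13199e-35
  (-)t^(-29) = 5.78478e-34
  (+)t^(-28) = 8.09869e-33
  (-)t^(-27) = 1.13382e-31
  (+)t^(-26) = 1.58734e-30
  (-)t^(-25) = 2.22228e-29
  (+)t^(-24) = 3.11119e-28
  (-)t^(-23) = 4.35567e-27
  (+)t^(-22) = 6.09794e-26
  (-)t^(-21) = 8.53712e-25
  (+)t^(-20) = 1.1952e-23
  (-)t^(-19) = 1.67327e-22
  (+)t^(-18) = 2.34258e-21
  (+)t^(-16) = 4.59147e-19
Sum = (6.91395e-57) + (9.67953e-56) + (1.35513e-54) + (1.89719e-53) + (2.65606e-52) + (3.71849e-51) + (5.20588e-50) + (7.28824e-49) + (1.02035e-47) + (1.42849e-46) + (1.99989e-45) + (2.79985e-44) + (3.91979e-43) + (5.4877e-42) + (7.68279e-41) + (1.07559e-39) + (1.50583e-38) + (2.10816e-37) + (2.95142e-36) + (4.13199e-35) + (5.78478e-34) + (8.09869e-33) + (1.13382e-31) + (1.58734e-30) + (2.22228e-29) + (3.11119e-28) + (4.35567e-27) + (6.09794e-26) + (8.53712e-25) + (1.1952e-23) + (1.67327e-22) + (2.34258e-21) + (4.59147e-19)
= 4.616694435e-19
Rounded to 6 significant figures: 4.61669e-19

4.61669e-19


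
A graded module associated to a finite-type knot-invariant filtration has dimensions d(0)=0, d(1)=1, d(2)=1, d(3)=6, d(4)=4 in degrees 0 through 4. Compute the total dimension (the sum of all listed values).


Total dimension = d(0) + d(1) + ... + d(4)
= 0 + 1 + 1 + 6 + 4
= 12

12


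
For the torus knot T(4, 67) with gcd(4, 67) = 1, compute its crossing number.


For a torus knot T(p, q) with gcd(p,q)=1,
the crossing number is min(p*(q-1), q*(p-1)).
p*(q-1) = 4*66 = 264
q*(p-1) = 67*3 = 201
min(264, 201) = 201

201


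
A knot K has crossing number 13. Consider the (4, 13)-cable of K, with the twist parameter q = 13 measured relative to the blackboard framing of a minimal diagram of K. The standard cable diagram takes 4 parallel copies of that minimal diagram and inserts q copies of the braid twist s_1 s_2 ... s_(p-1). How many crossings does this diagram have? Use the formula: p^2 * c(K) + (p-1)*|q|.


Step 1: Each of the c(K) crossings of the companion diagram becomes p*p = p^2 crossings among the p parallel strands, and each of the |q| twists s_1 s_2 ... s_(p-1) adds (p-1) crossings.
  Crossings = p^2 * c(K) + (p-1)*|q|
Step 2: = 4^2 * 13 + (4-1)*13
Step 3: = 16*13 + 3*13
Step 4: = 208 + 39 = 247

247


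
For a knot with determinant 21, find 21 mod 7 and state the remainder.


Step 1: A knot is p-colorable if and only if p divides its determinant.
Step 2: Compute 21 mod 7.
21 = 3 * 7 + 0
Step 3: 21 mod 7 = 0
Step 4: The knot is 7-colorable: yes

0


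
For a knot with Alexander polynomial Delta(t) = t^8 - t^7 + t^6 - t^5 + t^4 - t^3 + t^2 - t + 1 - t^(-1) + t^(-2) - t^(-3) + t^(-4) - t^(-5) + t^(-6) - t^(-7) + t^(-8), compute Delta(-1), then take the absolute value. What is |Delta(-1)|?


Step 1: The polynomial has 17 terms with alternating signs, exponents from 8 down to -8.
Step 2: Substitute t = -1. The i-th term has coefficient (-1)^i and exponent (m-i),
  so its value is (-1)^i * (-1)^(m-i) = (-1)^m = 1 for every i.
Step 3: All 17 terms equal 1, so Delta(-1) = 17 * (1) = 17
Step 4: |Delta(-1)| = 17

17


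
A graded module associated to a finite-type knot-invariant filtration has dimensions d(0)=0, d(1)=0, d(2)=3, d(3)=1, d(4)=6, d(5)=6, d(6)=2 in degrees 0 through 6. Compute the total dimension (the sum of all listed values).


Total dimension = d(0) + d(1) + ... + d(6)
= 0 + 0 + 3 + 1 + 6 + 6 + 2
= 18

18


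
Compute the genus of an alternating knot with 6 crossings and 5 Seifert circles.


For alternating knots, g = (c - s + 1)/2.
= (6 - 5 + 1)/2
= 2/2 = 1

1


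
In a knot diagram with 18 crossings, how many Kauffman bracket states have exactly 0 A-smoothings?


We choose which 0 of 18 crossings get A-smoothings.
C(18, 0) = 18! / (0! * 18!)
= 1

1


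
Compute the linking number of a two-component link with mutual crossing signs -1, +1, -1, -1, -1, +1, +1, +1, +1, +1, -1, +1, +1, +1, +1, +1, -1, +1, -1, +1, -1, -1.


Step 1: Count positive crossings: 13
Step 2: Count negative crossings: 9
Step 3: Sum of signs = 13 - 9 = 4
Step 4: Linking number = sum/2 = 4/2 = 2

2


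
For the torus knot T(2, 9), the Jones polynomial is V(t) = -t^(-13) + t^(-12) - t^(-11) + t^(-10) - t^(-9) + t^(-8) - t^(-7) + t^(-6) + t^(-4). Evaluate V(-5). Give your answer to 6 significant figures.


Substituting t = -5 into V(t) = -t^(-13) + t^(-12) - t^(-11) + t^(-10) - t^(-9) + t^(-8) - t^(-7) + t^(-6) + t^(-4):
  (-)t^(-13) = 8.192e-10
  (+)t^(-12) = 4.096e-09
  (-)t^(-11) = 2.048e-08
  (+)t^(-10) = 1.024e-07
  (-)t^(-9) = 5.12e-07
  (+)t^(-8) = 2.56e-06
  (-)t^(-7) = 1.28e-05
  (+)t^(-6) = 6.4e-05
  (+)t^(-4) = 0.0016
Sum = (8.192e-10) + (4.096e-09) + (2.048e-08) + (1.024e-07) + (5.12e-07) + (2.56e-06) + (1.28e-05) + (6.4e-05) + (0.0016)
= 0.001679999795
Rounded to 6 significant figures: 0.00168

0.00168


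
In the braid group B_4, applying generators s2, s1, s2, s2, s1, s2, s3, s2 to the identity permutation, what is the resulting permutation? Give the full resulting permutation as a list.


Starting with identity [1, 2, 3, 4].
Apply generators in sequence:
  After s2: [1, 3, 2, 4]
  After s1: [3, 1, 2, 4]
  After s2: [3, 2, 1, 4]
  After s2: [3, 1, 2, 4]
  After s1: [1, 3, 2, 4]
  After s2: [1, 2, 3, 4]
  After s3: [1, 2, 4, 3]
  After s2: [1, 4, 2, 3]
Final permutation: [1, 4, 2, 3]

[1, 4, 2, 3]


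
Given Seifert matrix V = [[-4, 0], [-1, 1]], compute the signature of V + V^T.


Step 1: V + V^T = [[-8, -1], [-1, 2]]
Step 2: trace = -6, det = -17
Step 3: Discriminant = (-6)^2 - 4*(-17) = 104
Step 4: Eigenvalues: 2.09902, -8.09902
Step 5: Signature = (# positive eigenvalues) - (# negative eigenvalues) = 0

0


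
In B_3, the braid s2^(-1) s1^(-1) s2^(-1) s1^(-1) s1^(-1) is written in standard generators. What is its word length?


The word length counts the number of generators (including inverses).
Listing each generator: s2^(-1), s1^(-1), s2^(-1), s1^(-1), s1^(-1)
There are 5 generators in this braid word.

5


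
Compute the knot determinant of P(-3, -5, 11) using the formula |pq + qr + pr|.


Step 1: Compute pq + qr + pr.
pq = (-3)*(-5) = 15
qr = (-5)*11 = -55
pr = (-3)*11 = -33
pq + qr + pr = 15 + (-55) + (-33) = -73
Step 2: Take absolute value.
det(P(-3,-5,11)) = |-73| = 73

73


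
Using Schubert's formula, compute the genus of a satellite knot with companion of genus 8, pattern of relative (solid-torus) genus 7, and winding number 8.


Schubert: g(satellite) = g_rel(pattern) + |winding| * g(companion),
where g_rel(pattern) is the genus of the pattern relative to the solid torus.
= 7 + 8 * 8
= 7 + 64 = 71

71


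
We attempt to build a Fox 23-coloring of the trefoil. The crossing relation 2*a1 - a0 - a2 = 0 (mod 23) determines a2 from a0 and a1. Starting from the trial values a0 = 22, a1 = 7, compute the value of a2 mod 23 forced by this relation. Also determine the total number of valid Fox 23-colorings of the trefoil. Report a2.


Step 1: Apply the given crossing relation 2*a1 - a0 - a2 = 0 (mod 23).
  a2 = 2*a1 - a0 mod 23
  a2 = 2*7 - 22 mod 23
  a2 = 14 - 22 mod 23
  a2 = -8 mod 23 = 15
Step 2: The trefoil has determinant 3.
  Number of Fox p-colorings (p prime) is p^2 if p = 3, else p.
  Since 23 does not divide 3, only trivial (constant) colorings exist.
  (So the trial a0 = 22, a1 = 7 with a0 != a1 does NOT extend to a valid coloring of the whole trefoil: the other two crossing relations require 3*(a1 - a0) = 0 (mod 23), which fails.)
  Total colorings = 23
Step 3: a2 = 15, total Fox 23-colorings = 23

15


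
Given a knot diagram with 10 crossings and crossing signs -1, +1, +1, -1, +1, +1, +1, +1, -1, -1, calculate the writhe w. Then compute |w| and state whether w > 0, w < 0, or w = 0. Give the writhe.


Step 1: Count positive crossings (+1).
Positive crossings: 6
Step 2: Count negative crossings (-1).
Negative crossings: 4
Step 3: Writhe = (positive) - (negative)
w = 6 - 4 = 2
Step 4: |w| = 2, and w is positive

2


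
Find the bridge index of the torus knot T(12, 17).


The bridge number of T(p,q) is min(p,q).
min(12, 17) = 12

12


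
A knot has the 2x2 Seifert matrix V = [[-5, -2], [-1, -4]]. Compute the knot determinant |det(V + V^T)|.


Step 1: Form V + V^T where V = [[-5, -2], [-1, -4]]
  V^T = [[-5, -1], [-2, -4]]
  V + V^T = [[-10, -3], [-3, -8]]
Step 2: det(V + V^T) = (-10)*(-8) - (-3)*(-3)
  = 80 - 9 = 71
Step 3: Knot determinant = |det(V + V^T)| = |71| = 71

71


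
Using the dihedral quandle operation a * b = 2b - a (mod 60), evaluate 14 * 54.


14 * 54 = 2*54 - 14 mod 60
= 108 - 14 mod 60
= 94 mod 60 = 34

34


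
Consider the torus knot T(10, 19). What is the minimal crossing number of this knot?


For a torus knot T(p, q) with gcd(p,q)=1,
the crossing number is min(p*(q-1), q*(p-1)).
p*(q-1) = 10*18 = 180
q*(p-1) = 19*9 = 171
min(180, 171) = 171

171


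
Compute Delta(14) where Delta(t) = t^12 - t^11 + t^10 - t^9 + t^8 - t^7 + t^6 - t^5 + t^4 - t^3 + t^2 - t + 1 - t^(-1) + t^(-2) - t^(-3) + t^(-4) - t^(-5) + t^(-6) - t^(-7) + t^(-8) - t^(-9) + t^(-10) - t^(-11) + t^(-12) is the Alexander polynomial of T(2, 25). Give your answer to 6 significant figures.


Substituting t = 14 into Delta(t) = t^12 - t^11 + t^10 - t^9 + t^8 - t^7 + t^6 - t^5 + t^4 - t^3 + t^2 - t + 1 - t^(-1) + t^(-2) - t^(-3) + t^(-4) - t^(-5) + t^(-6) - t^(-7) + t^(-8) - t^(-9) + t^(-10) - t^(-11) + t^(-12):
Term values: (56693912375296) + (-4049565169664) + (289254654976) + (-20661046784) + (1475789056) + (-105413504) + (7529536) + (-537824) + (38416) + (-2744) + (196) + (-14) + (1) + (-0.0714286) + (0.00510204) + (-0.000364431) + (2.60308e-05) + (-1.85934e-06) + (1.3281e-07) + (-9.48645e-09) + (6.77604e-10) + (-4.84003e-11) + (3.45716e-12) + (-2.4694e-13) + (1.76386e-14)
Sum = 5.291431822e+13
Rounded to 6 significant figures: 5.29143e+13

5.29143e+13
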